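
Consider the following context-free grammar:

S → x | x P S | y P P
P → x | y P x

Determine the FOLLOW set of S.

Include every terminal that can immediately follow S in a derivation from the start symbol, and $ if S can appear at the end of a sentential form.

We compute FOLLOW(S) using the standard algorithm.
FOLLOW(S) starts with {$}.
FIRST(P) = {x, y}
FIRST(S) = {x, y}
FOLLOW(P) = {$, x, y}
FOLLOW(S) = {$}
Therefore, FOLLOW(S) = {$}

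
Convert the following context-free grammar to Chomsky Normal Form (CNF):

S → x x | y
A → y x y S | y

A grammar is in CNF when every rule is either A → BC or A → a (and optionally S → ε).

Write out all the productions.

TX → x; S → y; TY → y; A → y; S → TX TX; A → TY X0; X0 → TX X1; X1 → TY S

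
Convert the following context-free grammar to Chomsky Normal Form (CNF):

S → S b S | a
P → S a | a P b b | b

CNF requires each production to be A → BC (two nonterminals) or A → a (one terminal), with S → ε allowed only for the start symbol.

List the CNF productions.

TB → b; S → a; TA → a; P → b; S → S X0; X0 → TB S; P → S TA; P → TA X1; X1 → P X2; X2 → TB TB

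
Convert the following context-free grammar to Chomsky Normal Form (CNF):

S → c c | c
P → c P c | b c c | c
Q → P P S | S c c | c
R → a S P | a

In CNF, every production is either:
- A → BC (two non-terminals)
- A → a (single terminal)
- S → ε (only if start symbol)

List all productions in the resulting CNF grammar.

TC → c; S → c; TB → b; P → c; Q → c; TA → a; R → a; S → TC TC; P → TC X0; X0 → P TC; P → TB X1; X1 → TC TC; Q → P X2; X2 → P S; Q → S X3; X3 → TC TC; R → TA X4; X4 → S P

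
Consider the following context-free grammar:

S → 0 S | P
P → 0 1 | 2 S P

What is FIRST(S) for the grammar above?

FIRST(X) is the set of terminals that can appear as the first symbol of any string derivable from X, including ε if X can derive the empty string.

We compute FIRST(S) using the standard algorithm.
FIRST(P) = {0, 2}
FIRST(S) = {0, 2}
Therefore, FIRST(S) = {0, 2}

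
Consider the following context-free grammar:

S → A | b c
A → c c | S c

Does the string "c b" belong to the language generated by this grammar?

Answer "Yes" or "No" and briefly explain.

No - no valid derivation exists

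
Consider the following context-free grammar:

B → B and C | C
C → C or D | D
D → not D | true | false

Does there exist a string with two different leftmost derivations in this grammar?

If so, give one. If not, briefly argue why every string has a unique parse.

No - every string in the language has a unique leftmost derivation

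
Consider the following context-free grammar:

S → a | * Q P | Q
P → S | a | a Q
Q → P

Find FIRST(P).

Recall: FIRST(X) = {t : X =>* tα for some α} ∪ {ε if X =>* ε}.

We compute FIRST(P) using the standard algorithm.
FIRST(P) = {*, a}
FIRST(Q) = {*, a}
FIRST(S) = {*, a}
Therefore, FIRST(P) = {*, a}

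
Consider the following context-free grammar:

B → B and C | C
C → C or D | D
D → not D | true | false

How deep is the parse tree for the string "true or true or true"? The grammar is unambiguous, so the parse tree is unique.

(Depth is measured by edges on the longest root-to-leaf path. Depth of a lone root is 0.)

5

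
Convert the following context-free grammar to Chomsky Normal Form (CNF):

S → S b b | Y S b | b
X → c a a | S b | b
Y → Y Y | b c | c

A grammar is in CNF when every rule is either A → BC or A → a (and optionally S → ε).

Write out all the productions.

TB → b; S → b; TC → c; TA → a; X → b; Y → c; S → S X0; X0 → TB TB; S → Y X1; X1 → S TB; X → TC X2; X2 → TA TA; X → S TB; Y → Y Y; Y → TB TC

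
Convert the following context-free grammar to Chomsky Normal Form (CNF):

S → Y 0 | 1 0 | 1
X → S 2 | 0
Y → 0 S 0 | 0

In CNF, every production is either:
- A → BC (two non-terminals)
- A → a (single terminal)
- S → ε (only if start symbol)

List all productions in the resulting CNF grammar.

T0 → 0; T1 → 1; S → 1; T2 → 2; X → 0; Y → 0; S → Y T0; S → T1 T0; X → S T2; Y → T0 X0; X0 → S T0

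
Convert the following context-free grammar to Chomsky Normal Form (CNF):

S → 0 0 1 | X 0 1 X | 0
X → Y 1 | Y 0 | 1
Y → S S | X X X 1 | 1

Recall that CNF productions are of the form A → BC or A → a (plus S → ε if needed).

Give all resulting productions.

T0 → 0; T1 → 1; S → 0; X → 1; Y → 1; S → T0 X0; X0 → T0 T1; S → X X1; X1 → T0 X2; X2 → T1 X; X → Y T1; X → Y T0; Y → S S; Y → X X3; X3 → X X4; X4 → X T1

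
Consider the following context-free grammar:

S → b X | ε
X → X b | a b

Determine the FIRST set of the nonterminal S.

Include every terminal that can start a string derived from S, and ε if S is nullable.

We compute FIRST(S) using the standard algorithm.
FIRST(S) = {b, ε}
FIRST(X) = {a}
Therefore, FIRST(S) = {b, ε}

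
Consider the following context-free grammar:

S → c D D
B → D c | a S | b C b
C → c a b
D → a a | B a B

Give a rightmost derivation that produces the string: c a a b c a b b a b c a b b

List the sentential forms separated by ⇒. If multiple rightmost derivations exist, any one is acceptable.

S ⇒ c D D ⇒ c D B a B ⇒ c D B a b C b ⇒ c D B a b c a b b ⇒ c D b C b a b c a b b ⇒ c D b c a b b a b c a b b ⇒ c a a b c a b b a b c a b b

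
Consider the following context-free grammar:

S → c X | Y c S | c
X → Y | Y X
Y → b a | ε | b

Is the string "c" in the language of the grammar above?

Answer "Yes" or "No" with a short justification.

Yes - a valid derivation exists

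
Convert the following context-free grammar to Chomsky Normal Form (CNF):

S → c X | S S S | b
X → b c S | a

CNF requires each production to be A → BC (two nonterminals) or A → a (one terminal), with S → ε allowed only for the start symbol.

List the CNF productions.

TC → c; S → b; TB → b; X → a; S → TC X; S → S X0; X0 → S S; X → TB X1; X1 → TC S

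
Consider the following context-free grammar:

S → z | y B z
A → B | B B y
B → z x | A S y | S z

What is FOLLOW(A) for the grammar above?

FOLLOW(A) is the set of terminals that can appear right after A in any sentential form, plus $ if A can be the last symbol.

We compute FOLLOW(A) using the standard algorithm.
FOLLOW(S) starts with {$}.
FIRST(A) = {y, z}
FIRST(B) = {y, z}
FIRST(S) = {y, z}
FOLLOW(A) = {y, z}
FOLLOW(B) = {y, z}
FOLLOW(S) = {$, y, z}
Therefore, FOLLOW(A) = {y, z}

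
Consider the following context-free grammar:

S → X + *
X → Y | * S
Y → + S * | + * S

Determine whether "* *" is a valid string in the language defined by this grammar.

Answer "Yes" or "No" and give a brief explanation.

No - no valid derivation exists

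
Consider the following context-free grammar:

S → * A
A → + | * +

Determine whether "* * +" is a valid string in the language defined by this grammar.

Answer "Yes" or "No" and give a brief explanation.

Yes - a valid derivation exists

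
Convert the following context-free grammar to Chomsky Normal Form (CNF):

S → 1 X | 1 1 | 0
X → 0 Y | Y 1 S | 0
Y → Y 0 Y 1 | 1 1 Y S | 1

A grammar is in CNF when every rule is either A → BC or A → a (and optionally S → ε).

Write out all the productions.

T1 → 1; S → 0; T0 → 0; X → 0; Y → 1; S → T1 X; S → T1 T1; X → T0 Y; X → Y X0; X0 → T1 S; Y → Y X1; X1 → T0 X2; X2 → Y T1; Y → T1 X3; X3 → T1 X4; X4 → Y S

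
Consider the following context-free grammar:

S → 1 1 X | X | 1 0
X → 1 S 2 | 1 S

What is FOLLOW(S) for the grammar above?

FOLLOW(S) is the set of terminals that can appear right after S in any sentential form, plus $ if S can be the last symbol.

We compute FOLLOW(S) using the standard algorithm.
FOLLOW(S) starts with {$}.
FIRST(S) = {1}
FIRST(X) = {1}
FOLLOW(S) = {$, 2}
FOLLOW(X) = {$, 2}
Therefore, FOLLOW(S) = {$, 2}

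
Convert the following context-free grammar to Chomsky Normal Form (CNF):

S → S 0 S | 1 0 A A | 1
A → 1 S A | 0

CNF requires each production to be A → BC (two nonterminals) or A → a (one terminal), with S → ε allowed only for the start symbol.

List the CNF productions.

T0 → 0; T1 → 1; S → 1; A → 0; S → S X0; X0 → T0 S; S → T1 X1; X1 → T0 X2; X2 → A A; A → T1 X3; X3 → S A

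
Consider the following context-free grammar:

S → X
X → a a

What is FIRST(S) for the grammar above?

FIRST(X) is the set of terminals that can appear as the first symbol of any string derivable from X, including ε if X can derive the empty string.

We compute FIRST(S) using the standard algorithm.
FIRST(S) = {a}
FIRST(X) = {a}
Therefore, FIRST(S) = {a}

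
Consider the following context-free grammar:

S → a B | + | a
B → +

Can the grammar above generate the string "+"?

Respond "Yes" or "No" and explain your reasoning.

Yes - a valid derivation exists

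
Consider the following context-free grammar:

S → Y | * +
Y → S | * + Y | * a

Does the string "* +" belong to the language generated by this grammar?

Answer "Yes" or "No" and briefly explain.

Yes - a valid derivation exists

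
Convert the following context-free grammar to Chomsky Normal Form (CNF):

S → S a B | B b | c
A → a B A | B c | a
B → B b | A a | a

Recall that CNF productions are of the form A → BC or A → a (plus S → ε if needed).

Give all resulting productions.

TA → a; TB → b; S → c; TC → c; A → a; B → a; S → S X0; X0 → TA B; S → B TB; A → TA X1; X1 → B A; A → B TC; B → B TB; B → A TA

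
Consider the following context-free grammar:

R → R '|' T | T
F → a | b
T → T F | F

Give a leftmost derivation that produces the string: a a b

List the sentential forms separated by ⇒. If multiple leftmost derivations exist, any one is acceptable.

R ⇒ T ⇒ T F ⇒ T F F ⇒ F F F ⇒ a F F ⇒ a a F ⇒ a a b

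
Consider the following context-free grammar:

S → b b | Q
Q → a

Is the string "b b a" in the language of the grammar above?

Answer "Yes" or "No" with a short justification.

No - no valid derivation exists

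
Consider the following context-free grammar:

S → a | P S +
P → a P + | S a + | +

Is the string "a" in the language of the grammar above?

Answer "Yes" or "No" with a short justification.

Yes - a valid derivation exists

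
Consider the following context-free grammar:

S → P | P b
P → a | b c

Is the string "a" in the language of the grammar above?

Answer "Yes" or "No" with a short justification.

Yes - a valid derivation exists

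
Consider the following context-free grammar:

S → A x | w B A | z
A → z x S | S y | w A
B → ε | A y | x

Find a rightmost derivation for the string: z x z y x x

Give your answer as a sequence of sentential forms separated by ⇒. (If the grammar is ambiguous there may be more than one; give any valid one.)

S ⇒ A x ⇒ z x S x ⇒ z x A x x ⇒ z x S y x x ⇒ z x z y x x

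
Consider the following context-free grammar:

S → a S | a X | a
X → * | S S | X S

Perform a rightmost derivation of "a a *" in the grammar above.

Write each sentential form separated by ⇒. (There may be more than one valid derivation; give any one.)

S ⇒ a S ⇒ a a X ⇒ a a *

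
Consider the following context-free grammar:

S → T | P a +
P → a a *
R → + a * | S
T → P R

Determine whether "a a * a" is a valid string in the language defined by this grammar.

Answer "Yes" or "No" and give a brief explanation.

No - no valid derivation exists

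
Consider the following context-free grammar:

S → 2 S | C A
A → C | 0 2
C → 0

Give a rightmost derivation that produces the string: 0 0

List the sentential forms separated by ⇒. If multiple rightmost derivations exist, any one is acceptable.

S ⇒ C A ⇒ C C ⇒ C 0 ⇒ 0 0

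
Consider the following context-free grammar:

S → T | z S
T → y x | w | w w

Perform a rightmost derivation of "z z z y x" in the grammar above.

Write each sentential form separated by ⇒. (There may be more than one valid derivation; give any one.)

S ⇒ z S ⇒ z z S ⇒ z z z S ⇒ z z z T ⇒ z z z y x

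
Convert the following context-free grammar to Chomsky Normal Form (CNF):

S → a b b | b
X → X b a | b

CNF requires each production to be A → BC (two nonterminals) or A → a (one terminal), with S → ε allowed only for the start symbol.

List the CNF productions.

TA → a; TB → b; S → b; X → b; S → TA X0; X0 → TB TB; X → X X1; X1 → TB TA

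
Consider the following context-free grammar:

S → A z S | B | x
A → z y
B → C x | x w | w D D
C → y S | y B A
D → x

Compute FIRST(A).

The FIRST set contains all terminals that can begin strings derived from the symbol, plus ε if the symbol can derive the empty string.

We compute FIRST(A) using the standard algorithm.
FIRST(A) = {z}
FIRST(B) = {w, x, y}
FIRST(C) = {y}
FIRST(D) = {x}
FIRST(S) = {w, x, y, z}
Therefore, FIRST(A) = {z}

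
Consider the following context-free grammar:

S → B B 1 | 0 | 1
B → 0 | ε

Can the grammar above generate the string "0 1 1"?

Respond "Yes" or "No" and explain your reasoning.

No - no valid derivation exists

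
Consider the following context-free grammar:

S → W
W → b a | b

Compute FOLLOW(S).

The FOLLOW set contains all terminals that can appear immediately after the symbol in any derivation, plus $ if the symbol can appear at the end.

We compute FOLLOW(S) using the standard algorithm.
FOLLOW(S) starts with {$}.
FIRST(S) = {b}
FIRST(W) = {b}
FOLLOW(S) = {$}
FOLLOW(W) = {$}
Therefore, FOLLOW(S) = {$}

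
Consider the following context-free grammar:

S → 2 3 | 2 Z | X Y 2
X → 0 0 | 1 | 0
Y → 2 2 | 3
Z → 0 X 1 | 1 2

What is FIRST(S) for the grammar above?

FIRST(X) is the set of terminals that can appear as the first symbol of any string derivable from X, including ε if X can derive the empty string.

We compute FIRST(S) using the standard algorithm.
FIRST(S) = {0, 1, 2}
FIRST(X) = {0, 1}
FIRST(Y) = {2, 3}
FIRST(Z) = {0, 1}
Therefore, FIRST(S) = {0, 1, 2}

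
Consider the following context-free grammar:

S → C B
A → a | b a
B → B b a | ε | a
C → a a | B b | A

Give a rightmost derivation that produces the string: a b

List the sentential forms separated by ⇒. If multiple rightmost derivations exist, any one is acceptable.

S ⇒ C B ⇒ C ⇒ B b ⇒ a b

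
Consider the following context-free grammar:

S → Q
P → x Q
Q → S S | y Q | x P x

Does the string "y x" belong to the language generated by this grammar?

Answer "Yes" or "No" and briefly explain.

No - no valid derivation exists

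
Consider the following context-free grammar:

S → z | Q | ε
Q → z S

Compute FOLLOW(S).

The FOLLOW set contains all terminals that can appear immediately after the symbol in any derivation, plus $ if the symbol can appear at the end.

We compute FOLLOW(S) using the standard algorithm.
FOLLOW(S) starts with {$}.
FIRST(Q) = {z}
FIRST(S) = {z, ε}
FOLLOW(Q) = {$}
FOLLOW(S) = {$}
Therefore, FOLLOW(S) = {$}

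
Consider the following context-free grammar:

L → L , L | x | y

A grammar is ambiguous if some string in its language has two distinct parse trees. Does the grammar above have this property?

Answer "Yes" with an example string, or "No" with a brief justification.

Yes - the string 'y , y , y , x , x' has two distinct parse trees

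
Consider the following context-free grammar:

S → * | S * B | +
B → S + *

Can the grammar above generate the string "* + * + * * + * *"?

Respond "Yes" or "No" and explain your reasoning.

No - no valid derivation exists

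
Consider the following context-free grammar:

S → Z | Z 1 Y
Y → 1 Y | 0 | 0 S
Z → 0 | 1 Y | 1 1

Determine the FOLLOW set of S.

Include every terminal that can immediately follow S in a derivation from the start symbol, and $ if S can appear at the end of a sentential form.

We compute FOLLOW(S) using the standard algorithm.
FOLLOW(S) starts with {$}.
FIRST(S) = {0, 1}
FIRST(Y) = {0, 1}
FIRST(Z) = {0, 1}
FOLLOW(S) = {$, 1}
FOLLOW(Y) = {$, 1}
FOLLOW(Z) = {$, 1}
Therefore, FOLLOW(S) = {$, 1}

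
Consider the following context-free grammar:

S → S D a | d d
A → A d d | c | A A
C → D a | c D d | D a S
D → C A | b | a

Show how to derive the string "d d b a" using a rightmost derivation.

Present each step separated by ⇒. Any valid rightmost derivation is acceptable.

S ⇒ S D a ⇒ S b a ⇒ d d b a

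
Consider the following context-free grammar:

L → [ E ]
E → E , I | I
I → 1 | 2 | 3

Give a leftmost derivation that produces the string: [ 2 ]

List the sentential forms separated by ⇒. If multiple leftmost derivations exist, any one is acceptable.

L ⇒ [ E ] ⇒ [ I ] ⇒ [ 2 ]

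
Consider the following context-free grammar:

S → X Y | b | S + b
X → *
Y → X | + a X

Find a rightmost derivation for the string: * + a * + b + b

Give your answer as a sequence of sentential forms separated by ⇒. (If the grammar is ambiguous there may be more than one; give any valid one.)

S ⇒ S + b ⇒ S + b + b ⇒ X Y + b + b ⇒ X + a X + b + b ⇒ X + a * + b + b ⇒ * + a * + b + b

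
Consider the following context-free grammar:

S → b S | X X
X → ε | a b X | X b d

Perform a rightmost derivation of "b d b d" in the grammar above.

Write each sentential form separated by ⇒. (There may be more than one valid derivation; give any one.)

S ⇒ X X ⇒ X ⇒ X b d ⇒ X b d b d ⇒ b d b d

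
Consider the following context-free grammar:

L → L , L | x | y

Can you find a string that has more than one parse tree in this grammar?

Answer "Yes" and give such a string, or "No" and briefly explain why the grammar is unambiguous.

Yes - the string 'x , x , x , y , y' has two distinct parse trees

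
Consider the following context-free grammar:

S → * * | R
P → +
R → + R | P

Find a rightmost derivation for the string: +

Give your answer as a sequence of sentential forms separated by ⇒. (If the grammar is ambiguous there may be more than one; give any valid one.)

S ⇒ R ⇒ P ⇒ +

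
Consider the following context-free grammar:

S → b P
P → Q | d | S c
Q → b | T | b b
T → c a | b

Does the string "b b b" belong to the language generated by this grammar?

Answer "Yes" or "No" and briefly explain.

Yes - a valid derivation exists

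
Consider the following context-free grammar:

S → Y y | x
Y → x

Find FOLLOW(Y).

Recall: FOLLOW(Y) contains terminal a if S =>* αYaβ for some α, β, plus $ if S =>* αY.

We compute FOLLOW(Y) using the standard algorithm.
FOLLOW(S) starts with {$}.
FIRST(S) = {x}
FIRST(Y) = {x}
FOLLOW(S) = {$}
FOLLOW(Y) = {y}
Therefore, FOLLOW(Y) = {y}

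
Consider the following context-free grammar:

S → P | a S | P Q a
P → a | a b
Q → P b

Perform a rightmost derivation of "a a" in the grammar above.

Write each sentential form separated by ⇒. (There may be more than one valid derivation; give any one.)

S ⇒ a S ⇒ a P ⇒ a a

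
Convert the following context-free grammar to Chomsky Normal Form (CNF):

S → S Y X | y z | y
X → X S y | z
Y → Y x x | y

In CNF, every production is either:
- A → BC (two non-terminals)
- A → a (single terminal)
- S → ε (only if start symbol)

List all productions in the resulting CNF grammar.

TY → y; TZ → z; S → y; X → z; TX → x; Y → y; S → S X0; X0 → Y X; S → TY TZ; X → X X1; X1 → S TY; Y → Y X2; X2 → TX TX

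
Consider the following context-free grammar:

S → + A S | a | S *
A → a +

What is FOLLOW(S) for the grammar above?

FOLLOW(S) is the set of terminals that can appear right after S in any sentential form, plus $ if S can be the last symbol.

We compute FOLLOW(S) using the standard algorithm.
FOLLOW(S) starts with {$}.
FIRST(A) = {a}
FIRST(S) = {+, a}
FOLLOW(A) = {+, a}
FOLLOW(S) = {$, *}
Therefore, FOLLOW(S) = {$, *}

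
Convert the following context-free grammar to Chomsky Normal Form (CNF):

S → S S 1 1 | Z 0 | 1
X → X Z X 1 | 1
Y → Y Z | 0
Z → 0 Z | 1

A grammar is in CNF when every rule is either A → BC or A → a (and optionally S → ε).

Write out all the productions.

T1 → 1; T0 → 0; S → 1; X → 1; Y → 0; Z → 1; S → S X0; X0 → S X1; X1 → T1 T1; S → Z T0; X → X X2; X2 → Z X3; X3 → X T1; Y → Y Z; Z → T0 Z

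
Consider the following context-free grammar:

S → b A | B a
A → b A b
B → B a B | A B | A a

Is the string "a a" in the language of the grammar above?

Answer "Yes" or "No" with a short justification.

No - no valid derivation exists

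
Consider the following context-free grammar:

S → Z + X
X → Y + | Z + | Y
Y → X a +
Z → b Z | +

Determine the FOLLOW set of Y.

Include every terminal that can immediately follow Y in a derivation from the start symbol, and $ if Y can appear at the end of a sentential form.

We compute FOLLOW(Y) using the standard algorithm.
FOLLOW(S) starts with {$}.
FIRST(S) = {+, b}
FIRST(X) = {+, b}
FIRST(Y) = {+, b}
FIRST(Z) = {+, b}
FOLLOW(S) = {$}
FOLLOW(X) = {$, a}
FOLLOW(Y) = {$, +, a}
FOLLOW(Z) = {+}
Therefore, FOLLOW(Y) = {$, +, a}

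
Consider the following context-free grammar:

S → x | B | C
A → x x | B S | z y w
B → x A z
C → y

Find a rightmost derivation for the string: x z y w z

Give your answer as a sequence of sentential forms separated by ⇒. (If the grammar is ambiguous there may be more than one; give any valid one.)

S ⇒ B ⇒ x A z ⇒ x z y w z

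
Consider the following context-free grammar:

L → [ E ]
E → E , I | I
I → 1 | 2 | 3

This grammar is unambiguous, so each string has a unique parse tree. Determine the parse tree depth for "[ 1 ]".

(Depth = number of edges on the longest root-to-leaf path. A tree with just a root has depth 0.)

3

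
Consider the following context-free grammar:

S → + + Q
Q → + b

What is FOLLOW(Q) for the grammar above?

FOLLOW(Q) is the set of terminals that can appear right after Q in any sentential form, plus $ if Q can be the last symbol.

We compute FOLLOW(Q) using the standard algorithm.
FOLLOW(S) starts with {$}.
FIRST(Q) = {+}
FIRST(S) = {+}
FOLLOW(Q) = {$}
FOLLOW(S) = {$}
Therefore, FOLLOW(Q) = {$}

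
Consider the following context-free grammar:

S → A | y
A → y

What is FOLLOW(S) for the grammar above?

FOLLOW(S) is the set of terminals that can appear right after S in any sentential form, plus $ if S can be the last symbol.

We compute FOLLOW(S) using the standard algorithm.
FOLLOW(S) starts with {$}.
FIRST(A) = {y}
FIRST(S) = {y}
FOLLOW(A) = {$}
FOLLOW(S) = {$}
Therefore, FOLLOW(S) = {$}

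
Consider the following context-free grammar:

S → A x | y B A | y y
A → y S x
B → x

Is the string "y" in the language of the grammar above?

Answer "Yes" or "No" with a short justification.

No - no valid derivation exists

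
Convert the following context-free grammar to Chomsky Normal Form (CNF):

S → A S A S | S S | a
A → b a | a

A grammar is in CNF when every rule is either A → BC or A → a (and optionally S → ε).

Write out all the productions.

S → a; TB → b; TA → a; A → a; S → A X0; X0 → S X1; X1 → A S; S → S S; A → TB TA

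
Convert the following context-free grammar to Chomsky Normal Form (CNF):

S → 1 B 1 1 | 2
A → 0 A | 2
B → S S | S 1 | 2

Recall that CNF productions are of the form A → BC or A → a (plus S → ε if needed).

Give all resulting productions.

T1 → 1; S → 2; T0 → 0; A → 2; B → 2; S → T1 X0; X0 → B X1; X1 → T1 T1; A → T0 A; B → S S; B → S T1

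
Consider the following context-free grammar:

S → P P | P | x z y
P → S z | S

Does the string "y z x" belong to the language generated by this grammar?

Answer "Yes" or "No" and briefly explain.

No - no valid derivation exists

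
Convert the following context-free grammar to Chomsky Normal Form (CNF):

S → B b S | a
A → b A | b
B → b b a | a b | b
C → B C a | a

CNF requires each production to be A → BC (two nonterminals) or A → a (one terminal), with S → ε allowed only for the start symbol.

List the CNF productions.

TB → b; S → a; A → b; TA → a; B → b; C → a; S → B X0; X0 → TB S; A → TB A; B → TB X1; X1 → TB TA; B → TA TB; C → B X2; X2 → C TA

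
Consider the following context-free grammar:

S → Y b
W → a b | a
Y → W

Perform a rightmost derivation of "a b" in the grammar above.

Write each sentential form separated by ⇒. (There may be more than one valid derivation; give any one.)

S ⇒ Y b ⇒ W b ⇒ a b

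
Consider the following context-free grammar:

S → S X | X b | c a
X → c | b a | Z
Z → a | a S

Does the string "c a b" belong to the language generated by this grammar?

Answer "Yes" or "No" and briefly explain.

No - no valid derivation exists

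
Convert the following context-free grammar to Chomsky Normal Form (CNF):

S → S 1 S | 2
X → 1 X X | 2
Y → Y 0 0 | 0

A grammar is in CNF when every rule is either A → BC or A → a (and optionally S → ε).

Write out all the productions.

T1 → 1; S → 2; X → 2; T0 → 0; Y → 0; S → S X0; X0 → T1 S; X → T1 X1; X1 → X X; Y → Y X2; X2 → T0 T0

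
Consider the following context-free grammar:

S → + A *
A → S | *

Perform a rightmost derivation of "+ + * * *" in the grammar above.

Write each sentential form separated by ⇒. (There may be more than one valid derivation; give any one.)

S ⇒ + A * ⇒ + S * ⇒ + + A * * ⇒ + + * * *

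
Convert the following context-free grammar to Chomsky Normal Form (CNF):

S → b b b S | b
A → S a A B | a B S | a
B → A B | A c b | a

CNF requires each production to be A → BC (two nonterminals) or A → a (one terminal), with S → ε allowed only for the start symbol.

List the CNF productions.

TB → b; S → b; TA → a; A → a; TC → c; B → a; S → TB X0; X0 → TB X1; X1 → TB S; A → S X2; X2 → TA X3; X3 → A B; A → TA X4; X4 → B S; B → A B; B → A X5; X5 → TC TB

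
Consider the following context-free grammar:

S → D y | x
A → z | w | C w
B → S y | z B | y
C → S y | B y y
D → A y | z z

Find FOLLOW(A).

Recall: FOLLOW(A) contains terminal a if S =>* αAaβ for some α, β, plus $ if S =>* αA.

We compute FOLLOW(A) using the standard algorithm.
FOLLOW(S) starts with {$}.
FIRST(A) = {w, x, y, z}
FIRST(B) = {w, x, y, z}
FIRST(C) = {w, x, y, z}
FIRST(D) = {w, x, y, z}
FIRST(S) = {w, x, y, z}
FOLLOW(A) = {y}
FOLLOW(B) = {y}
FOLLOW(C) = {w}
FOLLOW(D) = {y}
FOLLOW(S) = {$, y}
Therefore, FOLLOW(A) = {y}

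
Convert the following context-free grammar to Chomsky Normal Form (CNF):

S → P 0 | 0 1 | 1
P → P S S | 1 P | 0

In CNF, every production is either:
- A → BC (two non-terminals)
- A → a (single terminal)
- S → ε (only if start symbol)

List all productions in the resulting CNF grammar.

T0 → 0; T1 → 1; S → 1; P → 0; S → P T0; S → T0 T1; P → P X0; X0 → S S; P → T1 P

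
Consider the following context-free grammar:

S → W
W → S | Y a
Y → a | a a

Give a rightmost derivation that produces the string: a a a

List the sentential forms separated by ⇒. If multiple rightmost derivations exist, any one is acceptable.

S ⇒ W ⇒ Y a ⇒ a a a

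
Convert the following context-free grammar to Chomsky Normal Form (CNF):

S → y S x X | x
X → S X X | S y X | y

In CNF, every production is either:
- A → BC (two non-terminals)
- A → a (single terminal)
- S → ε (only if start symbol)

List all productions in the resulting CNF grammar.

TY → y; TX → x; S → x; X → y; S → TY X0; X0 → S X1; X1 → TX X; X → S X2; X2 → X X; X → S X3; X3 → TY X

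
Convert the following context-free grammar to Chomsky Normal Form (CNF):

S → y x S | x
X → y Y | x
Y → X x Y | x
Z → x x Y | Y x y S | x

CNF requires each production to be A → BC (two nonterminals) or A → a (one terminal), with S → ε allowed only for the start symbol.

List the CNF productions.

TY → y; TX → x; S → x; X → x; Y → x; Z → x; S → TY X0; X0 → TX S; X → TY Y; Y → X X1; X1 → TX Y; Z → TX X2; X2 → TX Y; Z → Y X3; X3 → TX X4; X4 → TY S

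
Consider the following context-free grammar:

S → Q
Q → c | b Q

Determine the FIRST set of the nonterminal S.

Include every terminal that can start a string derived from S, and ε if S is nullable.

We compute FIRST(S) using the standard algorithm.
FIRST(Q) = {b, c}
FIRST(S) = {b, c}
Therefore, FIRST(S) = {b, c}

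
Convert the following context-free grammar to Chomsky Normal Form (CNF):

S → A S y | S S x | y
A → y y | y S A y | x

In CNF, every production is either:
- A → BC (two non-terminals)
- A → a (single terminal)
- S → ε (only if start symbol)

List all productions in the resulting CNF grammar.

TY → y; TX → x; S → y; A → x; S → A X0; X0 → S TY; S → S X1; X1 → S TX; A → TY TY; A → TY X2; X2 → S X3; X3 → A TY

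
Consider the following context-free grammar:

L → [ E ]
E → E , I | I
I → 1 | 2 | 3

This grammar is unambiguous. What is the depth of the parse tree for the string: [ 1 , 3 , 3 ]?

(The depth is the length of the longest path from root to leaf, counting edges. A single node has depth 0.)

5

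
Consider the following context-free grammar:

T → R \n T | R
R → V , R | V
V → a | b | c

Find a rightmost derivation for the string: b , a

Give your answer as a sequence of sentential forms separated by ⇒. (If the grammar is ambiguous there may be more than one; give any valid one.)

T ⇒ R ⇒ V , R ⇒ V , V ⇒ V , a ⇒ b , a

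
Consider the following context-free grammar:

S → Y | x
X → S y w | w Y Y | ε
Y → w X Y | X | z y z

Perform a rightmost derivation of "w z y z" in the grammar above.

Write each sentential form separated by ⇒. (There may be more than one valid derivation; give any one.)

S ⇒ Y ⇒ w X Y ⇒ w X z y z ⇒ w z y z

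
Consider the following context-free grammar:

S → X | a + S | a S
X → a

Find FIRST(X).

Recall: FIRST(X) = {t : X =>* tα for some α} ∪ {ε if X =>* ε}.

We compute FIRST(X) using the standard algorithm.
FIRST(S) = {a}
FIRST(X) = {a}
Therefore, FIRST(X) = {a}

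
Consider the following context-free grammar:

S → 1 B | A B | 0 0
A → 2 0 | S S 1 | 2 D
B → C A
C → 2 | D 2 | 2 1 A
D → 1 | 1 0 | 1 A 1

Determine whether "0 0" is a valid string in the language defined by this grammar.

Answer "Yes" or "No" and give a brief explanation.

Yes - a valid derivation exists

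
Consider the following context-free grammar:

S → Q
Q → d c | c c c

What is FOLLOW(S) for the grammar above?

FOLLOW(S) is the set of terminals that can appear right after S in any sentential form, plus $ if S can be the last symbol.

We compute FOLLOW(S) using the standard algorithm.
FOLLOW(S) starts with {$}.
FIRST(Q) = {c, d}
FIRST(S) = {c, d}
FOLLOW(Q) = {$}
FOLLOW(S) = {$}
Therefore, FOLLOW(S) = {$}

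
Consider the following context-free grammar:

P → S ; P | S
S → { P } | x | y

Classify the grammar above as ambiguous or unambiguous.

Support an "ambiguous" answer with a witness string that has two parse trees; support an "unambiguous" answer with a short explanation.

Unambiguous - every string in the language has a unique parse tree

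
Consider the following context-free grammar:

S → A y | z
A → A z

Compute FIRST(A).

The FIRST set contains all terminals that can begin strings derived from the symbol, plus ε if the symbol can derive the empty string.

We compute FIRST(A) using the standard algorithm.
FIRST(A) = {}
FIRST(S) = {z}
Therefore, FIRST(A) = {}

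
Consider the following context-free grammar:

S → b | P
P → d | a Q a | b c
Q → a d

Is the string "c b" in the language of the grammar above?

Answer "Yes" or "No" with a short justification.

No - no valid derivation exists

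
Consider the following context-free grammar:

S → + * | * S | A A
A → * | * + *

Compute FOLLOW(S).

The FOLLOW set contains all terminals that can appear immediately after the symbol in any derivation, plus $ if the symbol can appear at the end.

We compute FOLLOW(S) using the standard algorithm.
FOLLOW(S) starts with {$}.
FIRST(A) = {*}
FIRST(S) = {*, +}
FOLLOW(A) = {$, *}
FOLLOW(S) = {$}
Therefore, FOLLOW(S) = {$}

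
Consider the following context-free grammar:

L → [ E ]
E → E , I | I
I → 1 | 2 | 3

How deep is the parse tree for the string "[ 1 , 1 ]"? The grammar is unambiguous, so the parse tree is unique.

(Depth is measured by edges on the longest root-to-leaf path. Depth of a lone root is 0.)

4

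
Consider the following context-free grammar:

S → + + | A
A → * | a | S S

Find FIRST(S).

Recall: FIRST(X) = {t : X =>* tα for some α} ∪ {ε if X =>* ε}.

We compute FIRST(S) using the standard algorithm.
FIRST(A) = {*, +, a}
FIRST(S) = {*, +, a}
Therefore, FIRST(S) = {*, +, a}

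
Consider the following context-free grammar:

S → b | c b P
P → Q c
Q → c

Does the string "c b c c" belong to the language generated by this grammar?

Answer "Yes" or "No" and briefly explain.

Yes - a valid derivation exists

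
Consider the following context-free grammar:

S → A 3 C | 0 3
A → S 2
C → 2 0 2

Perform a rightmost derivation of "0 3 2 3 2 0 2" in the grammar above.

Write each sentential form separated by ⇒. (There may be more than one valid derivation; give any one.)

S ⇒ A 3 C ⇒ A 3 2 0 2 ⇒ S 2 3 2 0 2 ⇒ 0 3 2 3 2 0 2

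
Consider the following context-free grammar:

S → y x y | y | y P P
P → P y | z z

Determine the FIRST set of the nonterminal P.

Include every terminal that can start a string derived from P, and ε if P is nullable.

We compute FIRST(P) using the standard algorithm.
FIRST(P) = {z}
FIRST(S) = {y}
Therefore, FIRST(P) = {z}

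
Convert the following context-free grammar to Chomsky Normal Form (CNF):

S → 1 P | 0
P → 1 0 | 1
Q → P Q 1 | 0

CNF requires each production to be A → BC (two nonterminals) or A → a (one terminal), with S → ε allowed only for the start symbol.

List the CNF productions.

T1 → 1; S → 0; T0 → 0; P → 1; Q → 0; S → T1 P; P → T1 T0; Q → P X0; X0 → Q T1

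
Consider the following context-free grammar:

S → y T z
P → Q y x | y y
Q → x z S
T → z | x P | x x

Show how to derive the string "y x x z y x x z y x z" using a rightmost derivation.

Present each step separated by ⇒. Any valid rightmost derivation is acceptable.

S ⇒ y T z ⇒ y x P z ⇒ y x Q y x z ⇒ y x x z S y x z ⇒ y x x z y T z y x z ⇒ y x x z y x x z y x z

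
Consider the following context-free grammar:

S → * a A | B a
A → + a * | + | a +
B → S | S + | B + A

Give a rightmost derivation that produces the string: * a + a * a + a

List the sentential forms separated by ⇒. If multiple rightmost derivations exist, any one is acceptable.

S ⇒ B a ⇒ S + a ⇒ B a + a ⇒ S a + a ⇒ * a A a + a ⇒ * a + a * a + a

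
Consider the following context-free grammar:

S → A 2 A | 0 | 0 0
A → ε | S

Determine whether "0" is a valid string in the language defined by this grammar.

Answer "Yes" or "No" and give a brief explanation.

Yes - a valid derivation exists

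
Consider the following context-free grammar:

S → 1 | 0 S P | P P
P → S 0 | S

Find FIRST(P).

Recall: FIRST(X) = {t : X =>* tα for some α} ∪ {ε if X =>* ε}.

We compute FIRST(P) using the standard algorithm.
FIRST(P) = {0, 1}
FIRST(S) = {0, 1}
Therefore, FIRST(P) = {0, 1}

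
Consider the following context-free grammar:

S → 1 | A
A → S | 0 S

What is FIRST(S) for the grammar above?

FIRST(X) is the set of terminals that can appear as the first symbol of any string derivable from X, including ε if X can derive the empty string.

We compute FIRST(S) using the standard algorithm.
FIRST(A) = {0, 1}
FIRST(S) = {0, 1}
Therefore, FIRST(S) = {0, 1}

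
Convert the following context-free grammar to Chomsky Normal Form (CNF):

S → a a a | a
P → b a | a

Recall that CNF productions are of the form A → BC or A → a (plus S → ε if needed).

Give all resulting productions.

TA → a; S → a; TB → b; P → a; S → TA X0; X0 → TA TA; P → TB TA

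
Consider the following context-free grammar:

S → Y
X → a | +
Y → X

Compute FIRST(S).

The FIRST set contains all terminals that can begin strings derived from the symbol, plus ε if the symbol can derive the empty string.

We compute FIRST(S) using the standard algorithm.
FIRST(S) = {+, a}
FIRST(X) = {+, a}
FIRST(Y) = {+, a}
Therefore, FIRST(S) = {+, a}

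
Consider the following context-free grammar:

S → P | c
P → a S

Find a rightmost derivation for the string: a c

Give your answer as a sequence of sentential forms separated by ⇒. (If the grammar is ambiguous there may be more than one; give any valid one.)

S ⇒ P ⇒ a S ⇒ a c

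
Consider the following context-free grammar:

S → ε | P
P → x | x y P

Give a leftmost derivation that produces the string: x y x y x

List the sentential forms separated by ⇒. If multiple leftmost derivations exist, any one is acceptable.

S ⇒ P ⇒ x y P ⇒ x y x y P ⇒ x y x y x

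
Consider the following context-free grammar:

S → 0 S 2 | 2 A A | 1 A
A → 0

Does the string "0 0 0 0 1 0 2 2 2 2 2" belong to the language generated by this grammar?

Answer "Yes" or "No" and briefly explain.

No - no valid derivation exists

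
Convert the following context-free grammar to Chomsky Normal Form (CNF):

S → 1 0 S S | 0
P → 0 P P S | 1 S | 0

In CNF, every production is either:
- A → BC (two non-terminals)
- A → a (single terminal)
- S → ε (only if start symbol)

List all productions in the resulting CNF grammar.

T1 → 1; T0 → 0; S → 0; P → 0; S → T1 X0; X0 → T0 X1; X1 → S S; P → T0 X2; X2 → P X3; X3 → P S; P → T1 S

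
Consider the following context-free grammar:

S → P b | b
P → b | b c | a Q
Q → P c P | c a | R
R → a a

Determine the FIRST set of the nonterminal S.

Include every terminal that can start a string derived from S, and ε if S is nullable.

We compute FIRST(S) using the standard algorithm.
FIRST(P) = {a, b}
FIRST(Q) = {a, b, c}
FIRST(R) = {a}
FIRST(S) = {a, b}
Therefore, FIRST(S) = {a, b}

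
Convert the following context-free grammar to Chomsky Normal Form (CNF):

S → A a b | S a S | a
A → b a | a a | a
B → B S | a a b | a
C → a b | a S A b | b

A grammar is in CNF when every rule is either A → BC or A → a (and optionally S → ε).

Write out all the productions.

TA → a; TB → b; S → a; A → a; B → a; C → b; S → A X0; X0 → TA TB; S → S X1; X1 → TA S; A → TB TA; A → TA TA; B → B S; B → TA X2; X2 → TA TB; C → TA TB; C → TA X3; X3 → S X4; X4 → A TB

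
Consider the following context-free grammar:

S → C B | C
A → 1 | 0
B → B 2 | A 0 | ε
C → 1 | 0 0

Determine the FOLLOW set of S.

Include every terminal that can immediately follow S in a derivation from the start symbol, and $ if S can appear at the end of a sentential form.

We compute FOLLOW(S) using the standard algorithm.
FOLLOW(S) starts with {$}.
FIRST(A) = {0, 1}
FIRST(B) = {0, 1, 2, ε}
FIRST(C) = {0, 1}
FIRST(S) = {0, 1}
FOLLOW(A) = {0}
FOLLOW(B) = {$, 2}
FOLLOW(C) = {$, 0, 1, 2}
FOLLOW(S) = {$}
Therefore, FOLLOW(S) = {$}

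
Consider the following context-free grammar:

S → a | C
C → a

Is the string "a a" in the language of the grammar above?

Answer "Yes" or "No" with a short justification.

No - no valid derivation exists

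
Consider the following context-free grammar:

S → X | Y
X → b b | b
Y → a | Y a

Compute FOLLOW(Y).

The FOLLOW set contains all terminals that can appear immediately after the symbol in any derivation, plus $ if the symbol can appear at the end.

We compute FOLLOW(Y) using the standard algorithm.
FOLLOW(S) starts with {$}.
FIRST(S) = {a, b}
FIRST(X) = {b}
FIRST(Y) = {a}
FOLLOW(S) = {$}
FOLLOW(X) = {$}
FOLLOW(Y) = {$, a}
Therefore, FOLLOW(Y) = {$, a}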